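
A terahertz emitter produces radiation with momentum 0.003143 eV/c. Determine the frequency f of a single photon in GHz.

760 GHz

First convert: p = 0.003143 eV/c = 1.6797e-30 kg·m/s.
For a photon f = pc/h, so f = 7.600e11 Hz.
Converting to GHz: f = 760.0 GHz ≈ 760 GHz.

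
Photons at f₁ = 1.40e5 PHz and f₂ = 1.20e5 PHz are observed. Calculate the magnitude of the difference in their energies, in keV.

Using E = hf: E₁ = 9.276e-14 J, E₂ = 7.951e-14 J.
|ΔE| = |9.276e-14 − 7.951e-14| = 1.33e-14 J = 82.7 keV.

82.7 keV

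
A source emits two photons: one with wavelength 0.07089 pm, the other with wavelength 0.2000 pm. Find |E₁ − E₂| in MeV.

Using E = hc/λ: E₁ = 2.8022e-12 J, E₂ = 9.9322e-13 J.
|ΔE| = |2.8022e-12 − 9.9322e-13| = 1.81e-12 J = 11.3 MeV.

11.3 MeV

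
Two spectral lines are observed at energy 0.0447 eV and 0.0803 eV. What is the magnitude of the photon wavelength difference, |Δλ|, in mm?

Using λ = hc/E: λ₁ = 2.774·10^-5 m, λ₂ = 1.544·10^-5 m.
|Δλ| = |2.774·10^-5 − 1.544·10^-5| = 1.23·10^-5 m = 0.0123 mm.

0.0123 mm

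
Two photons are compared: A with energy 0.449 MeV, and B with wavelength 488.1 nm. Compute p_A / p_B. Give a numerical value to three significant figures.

p_A = 2.400e-22 kg·m/s (from energy = 0.449 MeV, via p = E/c).
p_B = 1.358e-27 kg·m/s (from wavelength = 488.1 nm, via p = h/λ).
Ratio = 2.400e-22 / 1.358e-27 = 1.77e5.

1.77e5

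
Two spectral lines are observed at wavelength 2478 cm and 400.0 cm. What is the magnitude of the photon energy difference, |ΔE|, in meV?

2.60e-4 meV

Using E = hc/λ: E₁ = 8.0163e-27 J, E₂ = 4.9661e-26 J.
|ΔE| = |8.0163e-27 − 4.9661e-26| = 4.16e-26 J = 2.60e-4 meV.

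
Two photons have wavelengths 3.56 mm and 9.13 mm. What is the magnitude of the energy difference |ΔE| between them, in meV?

0.212 meV

Using E = hc/λ: E₁ = 5.580 × 10^-23 J, E₂ = 2.176 × 10^-23 J.
|ΔE| = |5.580 × 10^-23 − 2.176 × 10^-23| = 3.40 × 10^-23 J = 0.212 meV.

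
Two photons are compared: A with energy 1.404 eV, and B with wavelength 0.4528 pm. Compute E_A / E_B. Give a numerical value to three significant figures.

5.13·10^-7

E_A = 2.249·10^-19 J (from energy = 1.404 eV, via E given directly).
E_B = 4.387·10^-13 J (from wavelength = 0.4528 pm, via E = hc/λ).
Ratio = 2.249·10^-19 / 4.387·10^-13 = 5.13·10^-7.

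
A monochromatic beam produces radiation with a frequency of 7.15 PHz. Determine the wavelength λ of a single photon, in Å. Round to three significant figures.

419 Å

Use c = 2.99792458e8 m/s.
First convert: f = 7.15 PHz = 7.15e15 Hz.
The photon relation is λ = c/f, giving λ = 4.193e-8 m.
Converting to Å: λ = 419.3 Å ≈ 419 Å.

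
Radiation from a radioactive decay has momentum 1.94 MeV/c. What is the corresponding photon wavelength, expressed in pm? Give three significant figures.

0.639 pm

First convert: p = 1.94 MeV/c = 1.0368 × 10^-21 kg·m/s.
Apply λ = h/p: λ = 6.391 × 10^-13 m.
Converting to pm: λ = 0.6391 pm ≈ 0.639 pm.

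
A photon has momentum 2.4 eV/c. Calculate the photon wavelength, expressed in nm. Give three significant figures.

517 nm

(h = 6.62607015·10^-34 J·s, c = 2.99792458·10^8 m/s, 1 eV = 1.602176634·10^-19 J.)
First convert: p = 2.4 eV/c = 1.2826·10^-27 kg·m/s.
The photon relation is λ = h/p, giving λ = 5.166·10^-7 m.
Converting to nm: λ = 516.6 nm ≈ 517 nm.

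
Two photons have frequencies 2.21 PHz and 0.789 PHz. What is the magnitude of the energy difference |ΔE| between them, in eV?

5.88 eV

Using E = hf: E₁ = 1.464 × 10^-18 J, E₂ = 5.228 × 10^-19 J.
|ΔE| = |1.464 × 10^-18 − 5.228 × 10^-19| = 9.42 × 10^-19 J = 5.88 eV.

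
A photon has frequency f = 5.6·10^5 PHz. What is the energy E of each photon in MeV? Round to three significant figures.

In SI units: f = 5.6·10^5 PHz = 5.6·10^20 Hz.
The photon relation is E = hf, giving E = 3.711·10^-13 J.
Converting to MeV: E = 2.316 MeV ≈ 2.32 MeV.

2.32 MeV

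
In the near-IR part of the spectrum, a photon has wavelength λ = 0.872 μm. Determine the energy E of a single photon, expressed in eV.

1.42 eV

Use h = 6.62607015e-34 J·s, c = 2.99792458e8 m/s, 1 eV = 1.602176634e-19 J.
First convert: λ = 0.872 μm = 8.72e-7 m.
Apply E = hc/λ: E = 2.278e-19 J.
Converting to eV: E = 1.422 eV ≈ 1.42 eV.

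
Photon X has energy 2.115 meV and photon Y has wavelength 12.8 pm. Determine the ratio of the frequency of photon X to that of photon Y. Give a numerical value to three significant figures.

2.18 × 10^-8

f_X = 5.114 × 10^11 Hz (from energy = 2.115 meV, via f = E/h).
f_Y = 2.342 × 10^19 Hz (from wavelength = 12.8 pm, via f = c/λ).
Ratio = 5.114 × 10^11 / 2.342 × 10^19 = 2.18 × 10^-8.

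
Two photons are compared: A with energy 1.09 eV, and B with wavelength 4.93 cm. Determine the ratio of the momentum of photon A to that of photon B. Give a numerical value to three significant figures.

p_A = 5.825 × 10^-28 kg·m/s (from energy = 1.09 eV, via p = E/c).
p_B = 1.344 × 10^-32 kg·m/s (from wavelength = 4.93 cm, via p = h/λ).
Ratio = 5.825 × 10^-28 / 1.344 × 10^-32 = 4.33 × 10^4.

4.33 × 10^4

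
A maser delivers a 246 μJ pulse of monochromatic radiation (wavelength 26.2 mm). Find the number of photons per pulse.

3.24 × 10^19 photons

Per-photon energy: E = 7.582 × 10^-24 J (from wavelength = 26.2 mm).
N = E_total / E_photon = 2.46 × 10^-4 J / 7.582 × 10^-24 J = 3.24 × 10^19.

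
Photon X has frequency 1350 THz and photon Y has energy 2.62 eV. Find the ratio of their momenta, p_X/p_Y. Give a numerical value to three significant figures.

p_X = 2.984e-27 kg·m/s (from frequency = 1350 THz, via p = hf/c).
p_Y = 1.400e-27 kg·m/s (from energy = 2.62 eV, via p = E/c).
Ratio = 2.984e-27 / 1.400e-27 = 2.13.

2.13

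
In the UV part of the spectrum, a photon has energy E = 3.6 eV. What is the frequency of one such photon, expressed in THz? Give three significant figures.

Convert to SI: E = 3.6 eV = 5.7678e-19 J.
The photon relation is f = E/h, giving f = 8.705e14 Hz.
Converting to THz: f = 870.5 THz ≈ 870 THz.

870 THz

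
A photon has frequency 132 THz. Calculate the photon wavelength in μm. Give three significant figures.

Convert to SI: f = 132 THz = 1.32e14 Hz.
The photon relation is λ = c/f, giving λ = 2.271e-6 m.
Converting to μm: λ = 2.271 μm ≈ 2.27 μm.

2.27 μm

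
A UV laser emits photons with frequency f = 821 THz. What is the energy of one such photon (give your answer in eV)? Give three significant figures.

3.40 eV

(h = 6.62607015 × 10^-34 J·s, 1 eV = 1.602176634 × 10^-19 J.)
In SI units: f = 821 THz = 8.21 × 10^14 Hz.
Apply E = hf: E = 5.440 × 10^-19 J.
Converting to eV: E = 3.395 eV ≈ 3.40 eV.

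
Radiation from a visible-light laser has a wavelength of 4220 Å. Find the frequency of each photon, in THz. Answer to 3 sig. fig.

710 THz

In SI units: λ = 4220 Å = 4.22e-7 m.
Apply f = c/λ: f = 7.104e14 Hz.
Converting to THz: f = 710.4 THz ≈ 710 THz.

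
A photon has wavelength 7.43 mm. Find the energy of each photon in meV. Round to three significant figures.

First convert: λ = 7.43 mm = 0.00743 m.
For a photon E = hc/λ, so E = 2.674 × 10^-23 J.
Converting to meV: E = 0.1669 meV ≈ 0.167 meV.

0.167 meV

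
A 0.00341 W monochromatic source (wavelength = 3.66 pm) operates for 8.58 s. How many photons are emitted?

Total energy: E_total = P·t = 0.00341 × 8.58 = 0.02926 J.
Per-photon energy: E = 5.427e-14 J.
N = E_total / E_photon = 5.39e11.

5.39e11 photons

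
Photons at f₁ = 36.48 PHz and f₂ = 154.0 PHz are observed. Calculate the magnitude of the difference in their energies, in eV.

486 eV

Using E = hf: E₁ = 2.4172 × 10^-17 J, E₂ = 1.0204 × 10^-16 J.
|ΔE| = |2.4172 × 10^-17 − 1.0204 × 10^-16| = 7.79 × 10^-17 J = 486 eV.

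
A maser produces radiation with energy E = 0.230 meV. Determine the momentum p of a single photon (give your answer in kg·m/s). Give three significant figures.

1.23 × 10^-31 kg·m/s

Take c = 2.99792458 × 10^8 m/s, 1 eV = 1.602176634 × 10^-19 J.
In SI units: E = 0.230 meV = 3.6850 × 10^-23 J.
Apply p = E/c: p = 1.229 × 10^-31 kg·m/s.
So p ≈ 1.23 × 10^-31 kg·m/s.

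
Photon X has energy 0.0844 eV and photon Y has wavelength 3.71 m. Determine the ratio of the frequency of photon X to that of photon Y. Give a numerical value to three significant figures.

2.53e5

f_X = 2.041e13 Hz (from energy = 0.0844 eV, via f = E/h).
f_Y = 8.081e7 Hz (from wavelength = 3.71 m, via f = c/λ).
Ratio = 2.041e13 / 8.081e7 = 2.53e5.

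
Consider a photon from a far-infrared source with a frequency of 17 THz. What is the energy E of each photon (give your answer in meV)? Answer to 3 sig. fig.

Take h = 6.62607015 × 10^-34 J·s, 1 eV = 1.602176634 × 10^-19 J.
Convert to SI: f = 17 THz = 1.7 × 10^13 Hz.
The photon relation is E = hf, giving E = 1.126 × 10^-20 J.
Converting to meV: E = 70.31 meV ≈ 70.3 meV.

70.3 meV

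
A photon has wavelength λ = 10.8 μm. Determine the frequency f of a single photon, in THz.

In SI units: λ = 10.8 μm = 1.08e-5 m.
The photon relation is f = c/λ, giving f = 2.776e13 Hz.
Converting to THz: f = 27.76 THz ≈ 27.8 THz.

27.8 THz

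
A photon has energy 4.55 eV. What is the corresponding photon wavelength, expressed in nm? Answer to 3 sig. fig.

Convert to SI: E = 4.55 eV = 7.2899·10^-19 J.
For a photon λ = hc/E, so λ = 2.725·10^-7 m.
Converting to nm: λ = 272.5 nm ≈ 272 nm.

272 nm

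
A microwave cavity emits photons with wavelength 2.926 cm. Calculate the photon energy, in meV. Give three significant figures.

0.0424 meV

Use h = 6.62607015e-34 J·s, c = 2.99792458e8 m/s, 1 eV = 1.602176634e-19 J.
First convert: λ = 2.926 cm = 0.02926 m.
The photon relation is E = hc/λ, giving E = 6.789e-24 J.
Converting to meV: E = 0.04237 meV ≈ 0.0424 meV.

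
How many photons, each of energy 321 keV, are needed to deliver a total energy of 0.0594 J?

1.15 × 10^12 photons

Per-photon energy: E = 5.143 × 10^-14 J (from energy = 321 keV).
N = E_total / E_photon = 0.0594 J / 5.143 × 10^-14 J = 1.15 × 10^12.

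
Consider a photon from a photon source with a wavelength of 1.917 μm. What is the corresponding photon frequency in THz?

(c = 2.99792458·10^8 m/s.)
Convert to SI: λ = 1.917 μm = 1.917·10^-6 m.
The photon relation is f = c/λ, giving f = 1.564·10^14 Hz.
Converting to THz: f = 156.4 THz ≈ 156 THz.

156 THz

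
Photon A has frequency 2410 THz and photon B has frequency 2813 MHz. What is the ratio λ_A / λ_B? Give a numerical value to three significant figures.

1.17·10^-6

λ_A = 1.244·10^-7 m (from frequency = 2410 THz, via λ = c/f).
λ_B = 0.1066 m (from frequency = 2813 MHz, via λ = c/f).
Ratio = 1.244·10^-7 / 0.1066 = 1.17·10^-6.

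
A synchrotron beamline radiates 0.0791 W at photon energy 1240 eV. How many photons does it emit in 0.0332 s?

1.32e13 photons

Total energy: E_total = P·t = 0.0791 × 0.0332 = 0.002626 J.
Per-photon energy: E = 1.987e-16 J.
N = E_total / E_photon = 1.32e13.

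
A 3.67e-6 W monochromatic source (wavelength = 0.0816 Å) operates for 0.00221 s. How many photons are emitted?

Total energy: E_total = P·t = 3.67e-6 × 0.00221 = 8.111e-9 J.
Per-photon energy: E = 2.434e-14 J.
N = E_total / E_photon = 3.33e5.

3.33e5 photons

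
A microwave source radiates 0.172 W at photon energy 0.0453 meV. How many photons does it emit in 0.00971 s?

2.30 × 10^20 photons

Total energy: E_total = P·t = 0.172 × 0.00971 = 0.001670 J.
Per-photon energy: E = 7.258 × 10^-24 J.
N = E_total / E_photon = 2.30 × 10^20.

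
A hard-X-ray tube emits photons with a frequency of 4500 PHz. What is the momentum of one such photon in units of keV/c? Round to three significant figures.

Take h = 6.62607015e-34 J·s, c = 2.99792458e8 m/s, 1 eV = 1.602176634e-19 J.
In SI units: f = 4500 PHz = 4.5e18 Hz.
Since p = hf/c for a photon, p = 9.946e-24 kg·m/s.
Converting to keV/c: p = 18.61 keV/c ≈ 18.6 keV/c.

18.6 keV/c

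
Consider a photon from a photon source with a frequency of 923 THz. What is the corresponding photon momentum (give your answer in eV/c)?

3.82 eV/c

Take h = 6.62607015e-34 J·s, c = 2.99792458e8 m/s, 1 eV = 1.602176634e-19 J.
Convert to SI: f = 923 THz = 9.23e14 Hz.
Since p = hf/c for a photon, p = 2.040e-27 kg·m/s.
Converting to eV/c: p = 3.817 eV/c ≈ 3.82 eV/c.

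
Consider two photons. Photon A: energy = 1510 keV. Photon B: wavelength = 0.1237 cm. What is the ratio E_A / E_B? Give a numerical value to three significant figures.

E_A = 2.419·10^-13 J (from energy = 1510 keV, via E given directly).
E_B = 1.606·10^-22 J (from wavelength = 0.1237 cm, via E = hc/λ).
Ratio = 2.419·10^-13 / 1.606·10^-22 = 1.51·10^9.

1.51·10^9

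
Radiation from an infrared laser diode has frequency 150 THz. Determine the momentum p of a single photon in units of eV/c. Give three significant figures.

In SI units: f = 150 THz = 1.5 × 10^14 Hz.
Since p = hf/c for a photon, p = 3.315 × 10^-28 kg·m/s.
Converting to eV/c: p = 0.6204 eV/c ≈ 0.620 eV/c.

0.620 eV/c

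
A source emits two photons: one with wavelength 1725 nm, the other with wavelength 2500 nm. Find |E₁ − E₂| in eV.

0.223 eV

Using E = hc/λ: E₁ = 1.1516e-19 J, E₂ = 7.9458e-20 J.
|ΔE| = |1.1516e-19 − 7.9458e-20| = 3.57e-20 J = 0.223 eV.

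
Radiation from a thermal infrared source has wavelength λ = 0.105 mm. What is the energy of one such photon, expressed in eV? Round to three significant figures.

Use h = 6.62607015·10^-34 J·s, c = 2.99792458·10^8 m/s, 1 eV = 1.602176634·10^-19 J.
In SI units: λ = 0.105 mm = 1.05·10^-4 m.
The photon relation is E = hc/λ, giving E = 1.892·10^-21 J.
Converting to eV: E = 0.01181 eV ≈ 0.0118 eV.

0.0118 eV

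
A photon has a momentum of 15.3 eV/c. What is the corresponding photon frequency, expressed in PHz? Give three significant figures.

Take h = 6.62607015·10^-34 J·s, c = 2.99792458·10^8 m/s, 1 eV = 1.602176634·10^-19 J.
First convert: p = 15.3 eV/c = 8.1768·10^-27 kg·m/s.
Since f = pc/h for a photon, f = 3.700·10^15 Hz.
Converting to PHz: f = 3.700 PHz ≈ 3.70 PHz.

3.70 PHz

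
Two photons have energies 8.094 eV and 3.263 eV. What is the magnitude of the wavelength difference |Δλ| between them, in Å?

Using λ = hc/E: λ₁ = 1.5318 × 10^-7 m, λ₂ = 3.7997 × 10^-7 m.
|Δλ| = |1.5318 × 10^-7 − 3.7997 × 10^-7| = 2.27 × 10^-7 m = 2270 Å.

2270 Å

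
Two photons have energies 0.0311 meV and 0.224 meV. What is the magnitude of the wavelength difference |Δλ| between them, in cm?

Using λ = hc/E: λ₁ = 0.03987 m, λ₂ = 0.005535 m.
|Δλ| = |0.03987 − 0.005535| = 0.0343 m = 3.43 cm.

3.43 cm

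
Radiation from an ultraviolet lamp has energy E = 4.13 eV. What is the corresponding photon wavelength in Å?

3000 Å

First convert: E = 4.13 eV = 6.6170·10^-19 J.
The photon relation is λ = hc/E, giving λ = 3.002·10^-7 m.
Converting to Å: λ = 3002 Å ≈ 3000 Å.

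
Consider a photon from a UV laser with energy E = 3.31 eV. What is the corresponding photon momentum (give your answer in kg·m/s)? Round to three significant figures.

Take c = 2.99792458·10^8 m/s, 1 eV = 1.602176634·10^-19 J.
First convert: E = 3.31 eV = 5.3032·10^-19 J.
For a photon p = E/c, so p = 1.769·10^-27 kg·m/s.
So p ≈ 1.77·10^-27 kg·m/s.

1.77·10^-27 kg·m/s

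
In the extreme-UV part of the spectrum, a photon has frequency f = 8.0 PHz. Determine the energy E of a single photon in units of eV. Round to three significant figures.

33.1 eV

(h = 6.62607015 × 10^-34 J·s, 1 eV = 1.602176634 × 10^-19 J.)
First convert: f = 8.0 PHz = 8.0 × 10^15 Hz.
For a photon E = hf, so E = 5.301 × 10^-18 J.
Converting to eV: E = 33.09 eV ≈ 33.1 eV.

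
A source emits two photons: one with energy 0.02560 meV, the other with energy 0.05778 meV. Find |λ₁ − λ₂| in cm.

Using λ = hc/E: λ₁ = 0.048431 m, λ₂ = 0.021458 m.
|Δλ| = |0.048431 − 0.021458| = 0.0270 m = 2.70 cm.

2.70 cm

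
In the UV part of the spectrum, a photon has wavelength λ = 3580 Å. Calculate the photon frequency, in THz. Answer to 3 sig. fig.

837 THz

In SI units: λ = 3580 Å = 3.58 × 10^-7 m.
The photon relation is f = c/λ, giving f = 8.374 × 10^14 Hz.
Converting to THz: f = 837.4 THz ≈ 837 THz.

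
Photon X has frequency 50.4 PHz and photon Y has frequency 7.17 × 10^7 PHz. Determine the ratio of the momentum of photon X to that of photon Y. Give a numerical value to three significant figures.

p_X = 1.114 × 10^-25 kg·m/s (from frequency = 50.4 PHz, via p = hf/c).
p_Y = 1.585 × 10^-19 kg·m/s (from frequency = 7.17 × 10^7 PHz, via p = hf/c).
Ratio = 1.114 × 10^-25 / 1.585 × 10^-19 = 7.03 × 10^-7.

7.03 × 10^-7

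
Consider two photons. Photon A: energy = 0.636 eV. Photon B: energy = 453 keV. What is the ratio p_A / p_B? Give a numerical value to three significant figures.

1.40·10^-6

p_A = 3.399·10^-28 kg·m/s (from energy = 0.636 eV, via p = E/c).
p_B = 2.421·10^-22 kg·m/s (from energy = 453 keV, via p = E/c).
Ratio = 3.399·10^-28 / 2.421·10^-22 = 1.40·10^-6.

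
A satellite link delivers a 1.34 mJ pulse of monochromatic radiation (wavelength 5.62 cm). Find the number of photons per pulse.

Per-photon energy: E = 3.535·10^-24 J (from wavelength = 5.62 cm).
N = E_total / E_photon = 0.00134 J / 3.535·10^-24 J = 3.79·10^20.

3.79·10^20 photons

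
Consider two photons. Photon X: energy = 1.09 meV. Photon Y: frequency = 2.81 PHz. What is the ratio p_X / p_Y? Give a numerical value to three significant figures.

9.38·10^-5

p_X = 5.825·10^-31 kg·m/s (from energy = 1.09 meV, via p = E/c).
p_Y = 6.211·10^-27 kg·m/s (from frequency = 2.81 PHz, via p = hf/c).
Ratio = 5.825·10^-31 / 6.211·10^-27 = 9.38·10^-5.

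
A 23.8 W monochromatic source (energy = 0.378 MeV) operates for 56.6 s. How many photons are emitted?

2.22e16 photons

Total energy: E_total = P·t = 23.8 × 56.6 = 1347 J.
Per-photon energy: E = 6.056e-14 J.
N = E_total / E_photon = 2.22e16.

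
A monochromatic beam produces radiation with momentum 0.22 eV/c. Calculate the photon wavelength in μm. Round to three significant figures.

5.64 μm

Take h = 6.62607015·10^-34 J·s, c = 2.99792458·10^8 m/s, 1 eV = 1.602176634·10^-19 J.
In SI units: p = 0.22 eV/c = 1.1757·10^-28 kg·m/s.
The photon relation is λ = h/p, giving λ = 5.636·10^-6 m.
Converting to μm: λ = 5.636 μm ≈ 5.64 μm.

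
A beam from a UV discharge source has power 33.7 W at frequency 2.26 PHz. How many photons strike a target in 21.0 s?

4.73e20 photons

Total energy: E_total = P·t = 33.7 × 21.0 = 707.7 J.
Per-photon energy: E = 1.497e-18 J.
N = E_total / E_photon = 4.73e20.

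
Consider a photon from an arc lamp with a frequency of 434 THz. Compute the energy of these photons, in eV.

1.79 eV

(h = 6.62607015 × 10^-34 J·s, 1 eV = 1.602176634 × 10^-19 J.)
In SI units: f = 434 THz = 4.34 × 10^14 Hz.
Apply E = hf: E = 2.876 × 10^-19 J.
Converting to eV: E = 1.795 eV ≈ 1.79 eV.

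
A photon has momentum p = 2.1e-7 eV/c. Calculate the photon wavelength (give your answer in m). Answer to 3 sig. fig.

Use h = 6.62607015e-34 J·s, c = 2.99792458e8 m/s, 1 eV = 1.602176634e-19 J.
Convert to SI: p = 2.1e-7 eV/c = 1.1223e-34 kg·m/s.
The photon relation is λ = h/p, giving λ = 5.904 m.
So λ ≈ 5.90 m.

5.90 m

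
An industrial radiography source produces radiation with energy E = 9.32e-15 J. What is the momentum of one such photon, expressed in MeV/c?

Use c = 2.99792458e8 m/s, 1 eV = 1.602176634e-19 J.
The photon relation is p = E/c, giving p = 3.109e-23 kg·m/s.
Converting to MeV/c: p = 0.05817 MeV/c ≈ 0.0582 MeV/c.

0.0582 MeV/c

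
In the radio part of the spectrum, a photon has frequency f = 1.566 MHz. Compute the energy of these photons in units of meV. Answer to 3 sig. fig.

In SI units: f = 1.566 MHz = 1.566 × 10^6 Hz.
Since E = hf for a photon, E = 1.038 × 10^-27 J.
Converting to meV: E = 6.476 × 10^-6 meV ≈ 6.48 × 10^-6 meV.

6.48 × 10^-6 meV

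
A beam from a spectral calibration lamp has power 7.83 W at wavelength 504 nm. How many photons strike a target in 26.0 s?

5.17e20 photons

Total energy: E_total = P·t = 7.83 × 26.0 = 203.6 J.
Per-photon energy: E = 3.941e-19 J.
N = E_total / E_photon = 5.17e20.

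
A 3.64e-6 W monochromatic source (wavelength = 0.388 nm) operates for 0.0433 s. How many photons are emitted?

Total energy: E_total = P·t = 3.64e-6 × 0.0433 = 1.576e-7 J.
Per-photon energy: E = 5.120e-16 J.
N = E_total / E_photon = 3.08e8.

3.08e8 photons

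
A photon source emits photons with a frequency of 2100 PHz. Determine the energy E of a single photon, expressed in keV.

(h = 6.62607015 × 10^-34 J·s, 1 eV = 1.602176634 × 10^-19 J.)
First convert: f = 2100 PHz = 2.10 × 10^18 Hz.
The photon relation is E = hf, giving E = 1.391 × 10^-15 J.
Converting to keV: E = 8.685 keV ≈ 8.68 keV.

8.68 keV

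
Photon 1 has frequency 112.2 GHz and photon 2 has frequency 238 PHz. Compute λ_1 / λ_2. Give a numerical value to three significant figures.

λ_1 = 0.002672 m (from frequency = 112.2 GHz, via λ = c/f).
λ_2 = 1.260·10^-9 m (from frequency = 238 PHz, via λ = c/f).
Ratio = 0.002672 / 1.260·10^-9 = 2.12·10^6.

2.12·10^6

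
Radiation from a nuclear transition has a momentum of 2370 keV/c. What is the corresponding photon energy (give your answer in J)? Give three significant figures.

3.80e-13 J

Convert to SI: p = 2370 keV/c = 1.2666e-21 kg·m/s.
The photon relation is E = pc, giving E = 3.797e-13 J.
So E ≈ 3.80e-13 J.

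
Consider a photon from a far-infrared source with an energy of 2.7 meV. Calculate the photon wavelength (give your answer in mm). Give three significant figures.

Use h = 6.62607015 × 10^-34 J·s, c = 2.99792458 × 10^8 m/s, 1 eV = 1.602176634 × 10^-19 J.
Convert to SI: E = 2.7 meV = 4.3259 × 10^-22 J.
Apply λ = hc/E: λ = 4.592 × 10^-4 m.
Converting to mm: λ = 0.4592 mm ≈ 0.459 mm.

0.459 mm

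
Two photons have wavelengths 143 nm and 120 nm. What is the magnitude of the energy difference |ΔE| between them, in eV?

1.66 eV

Using E = hc/λ: E₁ = 1.389e-18 J, E₂ = 1.655e-18 J.
|ΔE| = |1.389e-18 − 1.655e-18| = 2.66e-19 J = 1.66 eV.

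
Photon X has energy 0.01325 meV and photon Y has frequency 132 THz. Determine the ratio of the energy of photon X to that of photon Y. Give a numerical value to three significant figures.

2.43 × 10^-5

E_X = 2.123 × 10^-24 J (from energy = 0.01325 meV, via E given directly).
E_Y = 8.746 × 10^-20 J (from frequency = 132 THz, via E = hf).
Ratio = 2.123 × 10^-24 / 8.746 × 10^-20 = 2.43 × 10^-5.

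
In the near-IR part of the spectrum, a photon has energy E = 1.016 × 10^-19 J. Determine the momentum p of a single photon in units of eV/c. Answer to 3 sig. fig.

0.634 eV/c

Take c = 2.99792458 × 10^8 m/s, 1 eV = 1.602176634 × 10^-19 J.
Apply p = E/c: p = 3.389 × 10^-28 kg·m/s.
Converting to eV/c: p = 0.6341 eV/c ≈ 0.634 eV/c.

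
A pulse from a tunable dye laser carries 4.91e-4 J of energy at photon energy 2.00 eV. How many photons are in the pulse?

Per-photon energy: E = 3.204e-19 J (from energy = 2.00 eV).
N = E_total / E_photon = 4.91e-4 J / 3.204e-19 J = 1.53e15.

1.53e15 photons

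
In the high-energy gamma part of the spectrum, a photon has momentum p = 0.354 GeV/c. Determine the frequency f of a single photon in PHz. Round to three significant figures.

8.56e7 PHz

Use h = 6.62607015e-34 J·s, c = 2.99792458e8 m/s, 1 eV = 1.602176634e-19 J.
Convert to SI: p = 0.354 GeV/c = 1.8919e-19 kg·m/s.
For a photon f = pc/h, so f = 8.560e22 Hz.
Converting to PHz: f = 8.560e7 PHz ≈ 8.56e7 PHz.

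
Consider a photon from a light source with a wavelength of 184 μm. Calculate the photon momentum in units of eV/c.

In SI units: λ = 184 μm = 1.84e-4 m.
For a photon p = h/λ, so p = 3.601e-30 kg·m/s.
Converting to eV/c: p = 0.006738 eV/c ≈ 6.74e-3 eV/c.

6.74e-3 eV/c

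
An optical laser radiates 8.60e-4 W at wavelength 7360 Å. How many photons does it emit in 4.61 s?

1.47e16 photons

Total energy: E_total = P·t = 8.60e-4 × 4.61 = 0.003965 J.
Per-photon energy: E = 2.699e-19 J.
N = E_total / E_photon = 1.47e16.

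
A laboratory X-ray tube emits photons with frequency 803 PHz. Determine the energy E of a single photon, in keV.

Convert to SI: f = 803 PHz = 8.03 × 10^17 Hz.
For a photon E = hf, so E = 5.321 × 10^-16 J.
Converting to keV: E = 3.321 keV ≈ 3.32 keV.

3.32 keV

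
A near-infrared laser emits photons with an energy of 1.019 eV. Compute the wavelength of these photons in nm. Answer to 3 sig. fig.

1220 nm

Use h = 6.62607015 × 10^-34 J·s, c = 2.99792458 × 10^8 m/s, 1 eV = 1.602176634 × 10^-19 J.
Convert to SI: E = 1.019 eV = 1.6326 × 10^-19 J.
The photon relation is λ = hc/E, giving λ = 1.217 × 10^-6 m.
Converting to nm: λ = 1217 nm ≈ 1220 nm.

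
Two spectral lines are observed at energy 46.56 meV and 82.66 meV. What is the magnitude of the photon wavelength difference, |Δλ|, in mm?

Using λ = hc/E: λ₁ = 2.6629e-5 m, λ₂ = 1.4999e-5 m.
|Δλ| = |2.6629e-5 − 1.4999e-5| = 1.16e-5 m = 0.0116 mm.

0.0116 mm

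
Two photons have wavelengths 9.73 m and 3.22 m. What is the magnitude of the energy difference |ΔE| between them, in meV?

2.58e-4 meV

Using E = hc/λ: E₁ = 2.042e-26 J, E₂ = 6.169e-26 J.
|ΔE| = |2.042e-26 − 6.169e-26| = 4.13e-26 J = 2.58e-4 meV.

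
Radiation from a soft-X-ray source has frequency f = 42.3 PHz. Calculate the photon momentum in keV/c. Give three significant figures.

0.175 keV/c

Convert to SI: f = 42.3 PHz = 4.23 × 10^16 Hz.
The photon relation is p = hf/c, giving p = 9.349 × 10^-26 kg·m/s.
Converting to keV/c: p = 0.1749 keV/c ≈ 0.175 keV/c.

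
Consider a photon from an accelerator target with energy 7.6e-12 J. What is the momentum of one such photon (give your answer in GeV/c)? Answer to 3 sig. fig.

0.0474 GeV/c

Since p = E/c for a photon, p = 2.535e-20 kg·m/s.
Converting to GeV/c: p = 0.04744 GeV/c ≈ 0.0474 GeV/c.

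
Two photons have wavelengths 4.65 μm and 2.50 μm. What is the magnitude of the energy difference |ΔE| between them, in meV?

Using E = hc/λ: E₁ = 4.272e-20 J, E₂ = 7.946e-20 J.
|ΔE| = |4.272e-20 − 7.946e-20| = 3.67e-20 J = 229 meV.

229 meV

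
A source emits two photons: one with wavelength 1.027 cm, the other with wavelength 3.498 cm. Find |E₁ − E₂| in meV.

Using E = hc/λ: E₁ = 1.9342 × 10^-23 J, E₂ = 5.6788 × 10^-24 J.
|ΔE| = |1.9342 × 10^-23 − 5.6788 × 10^-24| = 1.37 × 10^-23 J = 0.0853 meV.

0.0853 meV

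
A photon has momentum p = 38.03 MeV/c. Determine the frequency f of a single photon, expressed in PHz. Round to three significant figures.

9.20 × 10^6 PHz

Use h = 6.62607015 × 10^-34 J·s, c = 2.99792458 × 10^8 m/s, 1 eV = 1.602176634 × 10^-19 J.
Convert to SI: p = 38.03 MeV/c = 2.0324 × 10^-20 kg·m/s.
For a photon f = pc/h, so f = 9.196 × 10^21 Hz.
Converting to PHz: f = 9.196 × 10^6 PHz ≈ 9.20 × 10^6 PHz.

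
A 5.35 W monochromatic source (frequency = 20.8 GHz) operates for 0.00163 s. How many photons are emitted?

6.33 × 10^20 photons

Total energy: E_total = P·t = 5.35 × 0.00163 = 0.008720 J.
Per-photon energy: E = 1.378 × 10^-23 J.
N = E_total / E_photon = 6.33 × 10^20.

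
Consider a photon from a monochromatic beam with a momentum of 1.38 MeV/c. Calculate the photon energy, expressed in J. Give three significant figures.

(c = 2.99792458e8 m/s, 1 eV = 1.602176634e-19 J.)
First convert: p = 1.38 MeV/c = 7.3751e-22 kg·m/s.
For a photon E = pc, so E = 2.211e-13 J.
So E ≈ 2.21e-13 J.

2.21e-13 J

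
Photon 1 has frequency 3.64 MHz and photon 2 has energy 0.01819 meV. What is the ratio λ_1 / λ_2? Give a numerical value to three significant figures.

1210

λ_1 = 82.36 m (from frequency = 3.64 MHz, via λ = c/f).
λ_2 = 0.06816 m (from energy = 0.01819 meV, via λ = hc/E).
Ratio = 82.36 / 0.06816 = 1210.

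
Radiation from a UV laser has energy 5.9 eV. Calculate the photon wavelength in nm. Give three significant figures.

First convert: E = 5.9 eV = 9.4528 × 10^-19 J.
The photon relation is λ = hc/E, giving λ = 2.101 × 10^-7 m.
Converting to nm: λ = 210.1 nm ≈ 210 nm.

210 nm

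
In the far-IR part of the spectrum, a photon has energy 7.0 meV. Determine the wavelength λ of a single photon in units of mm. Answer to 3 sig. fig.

Convert to SI: E = 7.0 meV = 1.1215e-21 J.
Apply λ = hc/E: λ = 1.771e-4 m.
Converting to mm: λ = 0.1771 mm ≈ 0.177 mm.

0.177 mm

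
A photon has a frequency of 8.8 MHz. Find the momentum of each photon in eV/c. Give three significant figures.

Use h = 6.62607015e-34 J·s, c = 2.99792458e8 m/s, 1 eV = 1.602176634e-19 J.
Convert to SI: f = 8.8 MHz = 8.8e6 Hz.
Since p = hf/c for a photon, p = 1.945e-35 kg·m/s.
Converting to eV/c: p = 3.639e-8 eV/c ≈ 3.64e-8 eV/c.

3.64e-8 eV/c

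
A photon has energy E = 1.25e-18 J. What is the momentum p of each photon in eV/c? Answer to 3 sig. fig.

7.80 eV/c

The photon relation is p = E/c, giving p = 4.170e-27 kg·m/s.
Converting to eV/c: p = 7.802 eV/c ≈ 7.80 eV/c.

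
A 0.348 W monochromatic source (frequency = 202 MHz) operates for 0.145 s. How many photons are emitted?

3.77·10^23 photons

Total energy: E_total = P·t = 0.348 × 0.145 = 0.05046 J.
Per-photon energy: E = 1.338·10^-25 J.
N = E_total / E_photon = 3.77·10^23.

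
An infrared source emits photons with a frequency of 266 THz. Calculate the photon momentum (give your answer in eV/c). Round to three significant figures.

1.10 eV/c

First convert: f = 266 THz = 2.66 × 10^14 Hz.
Since p = hf/c for a photon, p = 5.879 × 10^-28 kg·m/s.
Converting to eV/c: p = 1.100 eV/c ≈ 1.10 eV/c.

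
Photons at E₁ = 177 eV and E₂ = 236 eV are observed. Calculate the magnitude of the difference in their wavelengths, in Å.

Using λ = hc/E: λ₁ = 7.005·10^-9 m, λ₂ = 5.254·10^-9 m.
|Δλ| = |7.005·10^-9 − 5.254·10^-9| = 1.75·10^-9 m = 17.5 Å.

17.5 Å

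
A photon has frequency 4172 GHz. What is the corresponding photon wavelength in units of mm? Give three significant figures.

0.0719 mm

Convert to SI: f = 4172 GHz = 4.172 × 10^12 Hz.
Since λ = c/f for a photon, λ = 7.186 × 10^-5 m.
Converting to mm: λ = 0.07186 mm ≈ 0.0719 mm.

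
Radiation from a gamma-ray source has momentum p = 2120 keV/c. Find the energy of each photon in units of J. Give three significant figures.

3.40·10^-13 J

Take c = 2.99792458·10^8 m/s, 1 eV = 1.602176634·10^-19 J.
First convert: p = 2120 keV/c = 1.1330·10^-21 kg·m/s.
Since E = pc for a photon, E = 3.397·10^-13 J.
So E ≈ 3.40·10^-13 J.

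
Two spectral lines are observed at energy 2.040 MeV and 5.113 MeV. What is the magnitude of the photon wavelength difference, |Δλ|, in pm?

Using λ = hc/E: λ₁ = 6.0777·10^-13 m, λ₂ = 2.4249·10^-13 m.
|Δλ| = |6.0777·10^-13 − 2.4249·10^-13| = 3.65·10^-13 m = 0.365 pm.

0.365 pm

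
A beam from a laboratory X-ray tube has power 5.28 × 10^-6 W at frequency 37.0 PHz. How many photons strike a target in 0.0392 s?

Total energy: E_total = P·t = 5.28 × 10^-6 × 0.0392 = 2.070 × 10^-7 J.
Per-photon energy: E = 2.452 × 10^-17 J.
N = E_total / E_photon = 8.44 × 10^9.

8.44 × 10^9 photons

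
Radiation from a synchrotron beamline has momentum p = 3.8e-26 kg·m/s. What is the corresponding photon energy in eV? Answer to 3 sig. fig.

The photon relation is E = pc, giving E = 1.139e-17 J.
Converting to eV: E = 71.10 eV ≈ 71.1 eV.

71.1 eV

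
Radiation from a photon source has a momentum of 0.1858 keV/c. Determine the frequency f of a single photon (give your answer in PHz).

In SI units: p = 0.1858 keV/c = 9.9297e-26 kg·m/s.
Since f = pc/h for a photon, f = 4.493e16 Hz.
Converting to PHz: f = 44.93 PHz ≈ 44.9 PHz.

44.9 PHz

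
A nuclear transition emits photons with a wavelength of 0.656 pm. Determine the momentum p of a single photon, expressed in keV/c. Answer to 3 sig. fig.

In SI units: λ = 0.656 pm = 6.56 × 10^-13 m.
Since p = h/λ for a photon, p = 1.010 × 10^-21 kg·m/s.
Converting to keV/c: p = 1890 keV/c ≈ 1890 keV/c.

1890 keV/c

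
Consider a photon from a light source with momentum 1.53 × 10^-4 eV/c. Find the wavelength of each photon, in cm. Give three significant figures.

0.810 cm

In SI units: p = 1.53 × 10^-4 eV/c = 8.1768 × 10^-32 kg·m/s.
Since λ = h/p for a photon, λ = 0.008104 m.
Converting to cm: λ = 0.8104 cm ≈ 0.810 cm.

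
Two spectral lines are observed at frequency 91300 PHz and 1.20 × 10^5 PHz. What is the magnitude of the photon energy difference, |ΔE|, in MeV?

Using E = hf: E₁ = 6.050 × 10^-14 J, E₂ = 7.951 × 10^-14 J.
|ΔE| = |6.050 × 10^-14 − 7.951 × 10^-14| = 1.90 × 10^-14 J = 0.119 MeV.

0.119 MeV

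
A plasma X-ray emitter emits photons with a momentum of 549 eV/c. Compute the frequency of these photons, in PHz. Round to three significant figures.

133 PHz

(h = 6.62607015 × 10^-34 J·s, c = 2.99792458 × 10^8 m/s, 1 eV = 1.602176634 × 10^-19 J.)
First convert: p = 549 eV/c = 2.9340 × 10^-25 kg·m/s.
Since f = pc/h for a photon, f = 1.327 × 10^17 Hz.
Converting to PHz: f = 132.7 PHz ≈ 133 PHz.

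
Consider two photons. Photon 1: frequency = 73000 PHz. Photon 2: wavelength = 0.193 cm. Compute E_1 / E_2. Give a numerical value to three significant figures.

4.70e8

E_1 = 4.837e-14 J (from frequency = 73000 PHz, via E = hf).
E_2 = 1.029e-22 J (from wavelength = 0.193 cm, via E = hc/λ).
Ratio = 4.837e-14 / 1.029e-22 = 4.70e8.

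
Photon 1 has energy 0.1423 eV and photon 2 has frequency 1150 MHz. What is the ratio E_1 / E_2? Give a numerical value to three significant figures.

E_1 = 2.280e-20 J (from energy = 0.1423 eV, via E given directly).
E_2 = 7.620e-25 J (from frequency = 1150 MHz, via E = hf).
Ratio = 2.280e-20 / 7.620e-25 = 2.99e4.

2.99e4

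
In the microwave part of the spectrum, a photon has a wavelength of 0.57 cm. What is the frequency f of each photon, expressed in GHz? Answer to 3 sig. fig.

52.6 GHz

Use c = 2.99792458 × 10^8 m/s.
First convert: λ = 0.57 cm = 0.0057 m.
Apply f = c/λ: f = 5.260 × 10^10 Hz.
Converting to GHz: f = 52.60 GHz ≈ 52.6 GHz.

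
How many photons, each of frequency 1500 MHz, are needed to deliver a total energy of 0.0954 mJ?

Per-photon energy: E = 9.939 × 10^-25 J (from frequency = 1500 MHz).
N = E_total / E_photon = 9.54 × 10^-5 J / 9.939 × 10^-25 J = 9.60 × 10^19.

9.60 × 10^19 photons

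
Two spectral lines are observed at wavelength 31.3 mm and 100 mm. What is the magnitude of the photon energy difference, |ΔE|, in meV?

Using E = hc/λ: E₁ = 6.346e-24 J, E₂ = 1.986e-24 J.
|ΔE| = |6.346e-24 − 1.986e-24| = 4.36e-24 J = 0.0272 meV.

0.0272 meV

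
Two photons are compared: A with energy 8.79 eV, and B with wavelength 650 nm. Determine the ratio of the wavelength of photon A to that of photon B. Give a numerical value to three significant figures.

0.217

λ_A = 1.411 × 10^-7 m (from energy = 8.79 eV, via λ = hc/E).
λ_B = 6.500 × 10^-7 m (from wavelength = 650 nm, via λ given directly).
Ratio = 1.411 × 10^-7 / 6.500 × 10^-7 = 0.217.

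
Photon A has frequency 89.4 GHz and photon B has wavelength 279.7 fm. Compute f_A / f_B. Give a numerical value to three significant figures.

8.34 × 10^-11

f_A = 8.940 × 10^10 Hz (from frequency = 89.4 GHz, via f given directly).
f_B = 1.072 × 10^21 Hz (from wavelength = 279.7 fm, via f = c/λ).
Ratio = 8.940 × 10^10 / 1.072 × 10^21 = 8.34 × 10^-11.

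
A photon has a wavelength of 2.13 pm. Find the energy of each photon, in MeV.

0.582 MeV

Convert to SI: λ = 2.13 pm = 2.13 × 10^-12 m.
The photon relation is E = hc/λ, giving E = 9.326 × 10^-14 J.
Converting to MeV: E = 0.5821 MeV ≈ 0.582 MeV.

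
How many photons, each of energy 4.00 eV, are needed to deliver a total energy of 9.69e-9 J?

1.51e10 photons

Per-photon energy: E = 6.409e-19 J (from energy = 4.00 eV).
N = E_total / E_photon = 9.69e-9 J / 6.409e-19 J = 1.51e10.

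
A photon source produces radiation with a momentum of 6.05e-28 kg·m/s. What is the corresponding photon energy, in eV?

For a photon E = pc, so E = 1.814e-19 J.
Converting to eV: E = 1.132 eV ≈ 1.13 eV.

1.13 eV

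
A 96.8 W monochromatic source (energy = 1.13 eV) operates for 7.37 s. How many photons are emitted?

3.94·10^21 photons

Total energy: E_total = P·t = 96.8 × 7.37 = 713.4 J.
Per-photon energy: E = 1.810·10^-19 J.
N = E_total / E_photon = 3.94·10^21.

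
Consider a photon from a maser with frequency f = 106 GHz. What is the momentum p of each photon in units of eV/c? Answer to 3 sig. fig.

(h = 6.62607015e-34 J·s, c = 2.99792458e8 m/s, 1 eV = 1.602176634e-19 J.)
First convert: f = 106 GHz = 1.06e11 Hz.
For a photon p = hf/c, so p = 2.343e-31 kg·m/s.
Converting to eV/c: p = 4.384e-4 eV/c ≈ 4.38e-4 eV/c.

4.38e-4 eV/c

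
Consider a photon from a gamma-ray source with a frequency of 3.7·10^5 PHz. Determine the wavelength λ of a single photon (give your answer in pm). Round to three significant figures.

0.810 pm

Take c = 2.99792458·10^8 m/s.
Convert to SI: f = 3.7·10^5 PHz = 3.7·10^20 Hz.
For a photon λ = c/f, so λ = 8.102·10^-13 m.
Converting to pm: λ = 0.8102 pm ≈ 0.810 pm.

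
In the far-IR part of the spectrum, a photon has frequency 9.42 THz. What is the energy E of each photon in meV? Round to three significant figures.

(h = 6.62607015 × 10^-34 J·s, 1 eV = 1.602176634 × 10^-19 J.)
First convert: f = 9.42 THz = 9.42 × 10^12 Hz.
For a photon E = hf, so E = 6.242 × 10^-21 J.
Converting to meV: E = 38.96 meV ≈ 39.0 meV.

39.0 meV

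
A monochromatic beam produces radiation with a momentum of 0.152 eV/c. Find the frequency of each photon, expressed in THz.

36.8 THz

Convert to SI: p = 0.152 eV/c = 8.1233·10^-29 kg·m/s.
Since f = pc/h for a photon, f = 3.675·10^13 Hz.
Converting to THz: f = 36.75 THz ≈ 36.8 THz.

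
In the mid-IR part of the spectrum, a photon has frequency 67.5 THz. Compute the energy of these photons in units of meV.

In SI units: f = 67.5 THz = 6.75·10^13 Hz.
Since E = hf for a photon, E = 4.473·10^-20 J.
Converting to meV: E = 279.2 meV ≈ 279 meV.

279 meV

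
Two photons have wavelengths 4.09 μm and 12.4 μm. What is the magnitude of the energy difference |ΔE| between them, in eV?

0.203 eV

Using E = hc/λ: E₁ = 4.857 × 10^-20 J, E₂ = 1.602 × 10^-20 J.
|ΔE| = |4.857 × 10^-20 − 1.602 × 10^-20| = 3.25 × 10^-20 J = 0.203 eV.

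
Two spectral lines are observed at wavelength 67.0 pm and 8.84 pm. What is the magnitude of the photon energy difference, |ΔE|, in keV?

Using E = hc/λ: E₁ = 2.965e-15 J, E₂ = 2.247e-14 J.
|ΔE| = |2.965e-15 − 2.247e-14| = 1.95e-14 J = 122 keV.

122 keV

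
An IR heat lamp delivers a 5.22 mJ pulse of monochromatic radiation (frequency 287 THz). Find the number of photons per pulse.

2.74 × 10^16 photons

Per-photon energy: E = 1.902 × 10^-19 J (from frequency = 287 THz).
N = E_total / E_photon = 0.00522 J / 1.902 × 10^-19 J = 2.74 × 10^16.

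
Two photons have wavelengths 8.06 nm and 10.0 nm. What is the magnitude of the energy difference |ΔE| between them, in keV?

0.0298 keV

Using E = hc/λ: E₁ = 2.465e-17 J, E₂ = 1.986e-17 J.
|ΔE| = |2.465e-17 − 1.986e-17| = 4.78e-18 J = 0.0298 keV.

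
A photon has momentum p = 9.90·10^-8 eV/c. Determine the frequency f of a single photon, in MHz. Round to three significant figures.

Take h = 6.62607015·10^-34 J·s, c = 2.99792458·10^8 m/s, 1 eV = 1.602176634·10^-19 J.
First convert: p = 9.90·10^-8 eV/c = 5.2908·10^-35 kg·m/s.
Apply f = pc/h: f = 2.394·10^7 Hz.
Converting to MHz: f = 23.94 MHz ≈ 23.9 MHz.

23.9 MHz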